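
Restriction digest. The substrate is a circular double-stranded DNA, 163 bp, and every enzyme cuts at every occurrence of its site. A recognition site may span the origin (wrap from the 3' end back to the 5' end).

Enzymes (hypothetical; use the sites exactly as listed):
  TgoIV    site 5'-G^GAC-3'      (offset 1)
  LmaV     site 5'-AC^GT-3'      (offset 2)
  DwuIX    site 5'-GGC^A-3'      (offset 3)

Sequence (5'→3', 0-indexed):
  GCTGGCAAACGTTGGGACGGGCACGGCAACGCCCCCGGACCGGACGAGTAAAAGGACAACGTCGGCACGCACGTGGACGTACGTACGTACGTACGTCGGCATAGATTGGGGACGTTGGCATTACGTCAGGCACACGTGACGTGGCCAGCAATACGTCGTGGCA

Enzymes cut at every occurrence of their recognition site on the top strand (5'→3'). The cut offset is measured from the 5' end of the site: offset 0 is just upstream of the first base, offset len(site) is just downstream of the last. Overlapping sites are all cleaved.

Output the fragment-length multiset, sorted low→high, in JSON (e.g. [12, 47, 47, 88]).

Site scan:
  TgoIV (GGAC, off=1): starts [14, 36, 41, 53, 74, 109] → cuts [15, 37, 42, 54, 75, 110]
  LmaV (ACGT, off=2): starts [8, 58, 70, 76, 80, 84, 88, 92, 111, 122, 133, 138, 152] → cuts [10, 60, 72, 78, 82, 86, 90, 94, 113, 124, 135, 140, 154]
  DwuIX (GGCA, off=3): starts [3, 19, 24, 63, 97, 116, 128, 159] → cuts [6, 22, 27, 66, 100, 119, 131, 162]

All cut coordinates (distinct, sorted): [6, 10, 15, 22, 27, 37, 42, 54, 60, 66, 72, 75, 78, 82, 86, 90, 94, 100, 110, 113, 119, 124, 131, 135, 140, 154, 162]

Fragments:
  6→10: 4 bp
  10→15: 5 bp
  15→22: 7 bp
  22→27: 5 bp
  27→37: 10 bp
  37→42: 5 bp
  42→54: 12 bp
  54→60: 6 bp
  60→66: 6 bp
  66→72: 6 bp
  72→75: 3 bp
  75→78: 3 bp
  78→82: 4 bp
  82→86: 4 bp
  86→90: 4 bp
  90→94: 4 bp
  94→100: 6 bp
  100→110: 10 bp
  110→113: 3 bp
  113→119: 6 bp
  119→124: 5 bp
  124→131: 7 bp
  131→135: 4 bp
  135→140: 5 bp
  140→154: 14 bp
  154→162: 8 bp
  162→6 (wrap): 163-162+6 = 7 bp

[3,3,3,4,4,4,4,4,4,5,5,5,5,5,6,6,6,6,6,7,7,7,8,10,10,12,14]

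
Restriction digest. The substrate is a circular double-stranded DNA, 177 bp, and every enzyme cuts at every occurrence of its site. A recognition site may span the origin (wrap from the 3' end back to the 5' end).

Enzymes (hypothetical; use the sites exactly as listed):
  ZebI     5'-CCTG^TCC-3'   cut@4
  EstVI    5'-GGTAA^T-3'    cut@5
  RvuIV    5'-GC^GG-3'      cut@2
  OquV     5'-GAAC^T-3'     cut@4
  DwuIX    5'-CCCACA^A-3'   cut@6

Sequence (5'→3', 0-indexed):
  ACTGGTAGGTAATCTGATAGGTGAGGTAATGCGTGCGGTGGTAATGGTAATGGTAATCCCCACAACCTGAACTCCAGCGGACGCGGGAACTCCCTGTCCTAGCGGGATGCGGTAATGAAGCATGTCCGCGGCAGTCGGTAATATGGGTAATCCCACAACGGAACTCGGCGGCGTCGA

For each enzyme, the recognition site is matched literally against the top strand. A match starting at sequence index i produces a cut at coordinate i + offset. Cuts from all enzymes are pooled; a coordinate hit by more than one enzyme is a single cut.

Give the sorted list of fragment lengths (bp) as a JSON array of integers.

Scan for sites:
  ZebI CCTGTCC/4: at [92] ⇒ [96]
  EstVI GGTAAT/5: at [7, 24, 39, 45, 51, 110, 136, 145] ⇒ [12, 29, 44, 50, 56, 115, 141, 150]
  RvuIV GCGG/2: at [34, 76, 82, 101, 108, 127, 167] ⇒ [36, 78, 84, 103, 110, 129, 169]
  OquV GAACT/4: at [68, 86, 160, 175] ⇒ [2, 72, 90, 164]
  DwuIX CCCACAA/6: at [58, 151] ⇒ [64, 157]

Pooled cuts: [2, 12, 29, 36, 44, 50, 56, 64, 72, 78, 84, 90, 96, 103, 110, 115, 129, 141, 150, 157, 164, 169]

Fragment lengths:
  2→12: 10 bp
  12→29: 17 bp
  29→36: 7 bp
  36→44: 8 bp
  44→50: 6 bp
  50→56: 6 bp
  56→64: 8 bp
  64→72: 8 bp
  72→78: 6 bp
  78→84: 6 bp
  84→90: 6 bp
  90→96: 6 bp
  96→103: 7 bp
  103→110: 7 bp
  110→115: 5 bp
  115→129: 14 bp
  129→141: 12 bp
  141→150: 9 bp
  150→157: 7 bp
  157→164: 7 bp
  164→169: 5 bp
  169→2 (wrap): 177-169+2 = 10 bp

[5,5,6,6,6,6,6,6,7,7,7,7,7,8,8,8,9,10,10,12,14,17]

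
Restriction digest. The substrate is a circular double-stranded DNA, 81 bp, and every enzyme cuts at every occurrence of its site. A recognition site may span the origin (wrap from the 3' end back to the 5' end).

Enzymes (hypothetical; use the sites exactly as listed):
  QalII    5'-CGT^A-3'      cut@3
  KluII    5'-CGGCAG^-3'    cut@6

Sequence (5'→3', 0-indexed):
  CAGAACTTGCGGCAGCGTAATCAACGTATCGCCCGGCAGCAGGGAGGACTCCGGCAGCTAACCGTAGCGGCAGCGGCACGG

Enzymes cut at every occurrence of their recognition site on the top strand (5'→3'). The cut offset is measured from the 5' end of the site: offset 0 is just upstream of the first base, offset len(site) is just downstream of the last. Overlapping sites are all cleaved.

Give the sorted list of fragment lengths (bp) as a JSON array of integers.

[3,8,8,9,11,12,12,18]

Site scan:
  QalII (CGTA, off=3): starts [15, 24, 62] → cuts [18, 27, 65]
  KluII (CGGCAG, off=6): starts [9, 33, 51, 67, 78] → cuts [3, 15, 39, 57, 73]

Pooled cuts: [3, 15, 18, 27, 39, 57, 65, 73]

Fragment lengths:
  3→15: 12 bp
  15→18: 3 bp
  18→27: 9 bp
  27→39: 12 bp
  39→57: 18 bp
  57→65: 8 bp
  65→73: 8 bp
  73→3 (wrap): 81-73+3 = 11 bp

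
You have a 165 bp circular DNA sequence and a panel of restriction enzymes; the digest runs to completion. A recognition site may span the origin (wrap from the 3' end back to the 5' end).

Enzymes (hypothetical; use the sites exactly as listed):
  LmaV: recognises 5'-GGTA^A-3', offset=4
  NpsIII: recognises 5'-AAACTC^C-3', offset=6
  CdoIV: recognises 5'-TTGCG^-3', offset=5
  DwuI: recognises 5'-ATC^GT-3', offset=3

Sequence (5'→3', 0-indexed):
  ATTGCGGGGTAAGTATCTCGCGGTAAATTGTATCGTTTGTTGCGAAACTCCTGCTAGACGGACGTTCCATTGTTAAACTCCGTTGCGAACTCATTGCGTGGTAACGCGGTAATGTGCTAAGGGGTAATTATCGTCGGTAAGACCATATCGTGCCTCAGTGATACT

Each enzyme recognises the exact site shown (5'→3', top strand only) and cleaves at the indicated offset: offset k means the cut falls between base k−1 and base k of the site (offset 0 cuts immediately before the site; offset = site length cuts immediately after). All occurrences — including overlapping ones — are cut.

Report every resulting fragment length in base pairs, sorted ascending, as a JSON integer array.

[5,5,6,6,7,7,8,9,10,10,11,14,15,22,30]

Per-enzyme occurrences:
  LmaV GGTAA/4: at [7, 21, 99, 107, 122, 135] ⇒ [11, 25, 103, 111, 126, 139]
  NpsIII AAACTCC/6: at [44, 74] ⇒ [50, 80]
  CdoIV TTGCG/5: at [1, 39, 82, 93] ⇒ [6, 44, 87, 98]
  DwuI ATCGT/3: at [31, 129, 146] ⇒ [34, 132, 149]

All cut coordinates (distinct, sorted): [6, 11, 25, 34, 44, 50, 80, 87, 98, 103, 111, 126, 132, 139, 149]

Fragment lengths:
  6→11: 5 bp
  11→25: 14 bp
  25→34: 9 bp
  34→44: 10 bp
  44→50: 6 bp
  50→80: 30 bp
  80→87: 7 bp
  87→98: 11 bp
  98→103: 5 bp
  103→111: 8 bp
  111→126: 15 bp
  126→132: 6 bp
  132→139: 7 bp
  139→149: 10 bp
  149→6 (wrap): 165-149+6 = 22 bp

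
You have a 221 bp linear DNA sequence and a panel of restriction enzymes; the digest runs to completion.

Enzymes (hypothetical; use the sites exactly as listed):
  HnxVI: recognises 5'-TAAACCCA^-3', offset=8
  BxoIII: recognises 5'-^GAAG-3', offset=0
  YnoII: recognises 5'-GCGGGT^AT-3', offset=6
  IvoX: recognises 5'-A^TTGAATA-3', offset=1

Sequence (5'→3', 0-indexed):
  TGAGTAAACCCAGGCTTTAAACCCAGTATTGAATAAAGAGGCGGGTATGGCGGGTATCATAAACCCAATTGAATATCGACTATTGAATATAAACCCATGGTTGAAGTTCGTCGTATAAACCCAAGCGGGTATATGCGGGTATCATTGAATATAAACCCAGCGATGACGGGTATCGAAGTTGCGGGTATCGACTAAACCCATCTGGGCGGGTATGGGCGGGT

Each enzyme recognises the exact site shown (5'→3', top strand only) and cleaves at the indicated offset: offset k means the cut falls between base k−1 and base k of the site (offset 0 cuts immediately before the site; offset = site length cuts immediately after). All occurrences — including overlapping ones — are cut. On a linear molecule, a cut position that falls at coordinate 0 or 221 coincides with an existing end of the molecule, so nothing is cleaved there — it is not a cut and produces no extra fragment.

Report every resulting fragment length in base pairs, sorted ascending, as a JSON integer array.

[1,3,4,5,7,9,10,10,11,12,12,12,13,14,14,15,15,15,18,21]

Site scan:
  HnxVI TAAACCCA/8: at [4, 17, 59, 89, 115, 151, 192] ⇒ [12, 25, 67, 97, 123, 159, 200]
  BxoIII GAAG/0: at [102, 174] ⇒ [102, 174]
  YnoII GCGGGTAT/6: at [40, 49, 124, 134, 180, 205] ⇒ [46, 55, 130, 140, 186, 211]
  IvoX ATTGAATA/1: at [27, 67, 81, 143] ⇒ [28, 68, 82, 144]

Pooled cuts: [12, 25, 28, 46, 55, 67, 68, 82, 97, 102, 123, 130, 140, 144, 159, 174, 186, 200, 211]

Fragment lengths:
  [0,12): 12 bp
  [12,25): 13 bp
  [25,28): 3 bp
  [28,46): 18 bp
  [46,55): 9 bp
  [55,67): 12 bp
  [67,68): 1 bp
  [68,82): 14 bp
  [82,97): 15 bp
  [97,102): 5 bp
  [102,123): 21 bp
  [123,130): 7 bp
  [130,140): 10 bp
  [140,144): 4 bp
  [144,159): 15 bp
  [159,174): 15 bp
  [174,186): 12 bp
  [186,200): 14 bp
  [200,211): 11 bp
  [211,221): 10 bp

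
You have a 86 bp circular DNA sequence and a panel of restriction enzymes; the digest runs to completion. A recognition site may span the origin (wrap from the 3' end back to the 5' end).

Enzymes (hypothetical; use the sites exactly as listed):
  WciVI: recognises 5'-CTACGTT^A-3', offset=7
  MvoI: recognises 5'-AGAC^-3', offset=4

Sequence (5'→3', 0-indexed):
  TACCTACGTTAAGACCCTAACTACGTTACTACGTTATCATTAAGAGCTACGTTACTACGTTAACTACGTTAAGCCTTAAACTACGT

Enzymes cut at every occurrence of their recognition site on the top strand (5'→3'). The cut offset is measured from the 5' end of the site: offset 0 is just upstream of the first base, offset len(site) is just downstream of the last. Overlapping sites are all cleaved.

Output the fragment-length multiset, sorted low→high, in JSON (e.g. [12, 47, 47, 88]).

[5,8,8,9,9,12,17,18]

Per-enzyme occurrences:
  WciVI (CTACGTTA, off=7): starts [3, 20, 28, 46, 54, 63, 80] → cuts [1, 10, 27, 35, 53, 61, 70]
  MvoI (AGAC, off=4): starts [11] → cuts [15]

Pooled cuts: [1, 10, 15, 27, 35, 53, 61, 70]

Fragment lengths:
  1→10: 9 bp
  10→15: 5 bp
  15→27: 12 bp
  27→35: 8 bp
  35→53: 18 bp
  53→61: 8 bp
  61→70: 9 bp
  70→1 (wrap): 86-70+1 = 17 bp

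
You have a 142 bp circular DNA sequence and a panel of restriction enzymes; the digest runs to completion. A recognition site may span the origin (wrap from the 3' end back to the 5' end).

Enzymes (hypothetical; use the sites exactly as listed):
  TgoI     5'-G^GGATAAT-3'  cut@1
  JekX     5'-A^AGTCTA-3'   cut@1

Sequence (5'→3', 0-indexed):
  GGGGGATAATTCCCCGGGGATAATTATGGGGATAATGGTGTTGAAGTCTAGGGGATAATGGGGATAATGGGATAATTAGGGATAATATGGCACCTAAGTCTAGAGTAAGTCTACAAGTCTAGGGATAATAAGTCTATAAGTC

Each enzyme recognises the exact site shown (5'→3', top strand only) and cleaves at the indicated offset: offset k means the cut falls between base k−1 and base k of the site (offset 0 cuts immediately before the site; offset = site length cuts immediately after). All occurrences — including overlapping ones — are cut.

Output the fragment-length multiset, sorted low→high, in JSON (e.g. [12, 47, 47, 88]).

[7,8,8,8,8,9,10,11,12,14,15,15,17]

Site scan:
  TgoI (GGGATAAT, off=1): starts [2, 16, 28, 51, 60, 68, 78, 121] → cuts [3, 17, 29, 52, 61, 69, 79, 122]
  JekX (AAGTCTA, off=1): starts [43, 95, 106, 114, 129] → cuts [44, 96, 107, 115, 130]

Pooled cuts: [3, 17, 29, 44, 52, 61, 69, 79, 96, 107, 115, 122, 130]

Fragments:
  3→17: 14 bp
  17→29: 12 bp
  29→44: 15 bp
  44→52: 8 bp
  52→61: 9 bp
  61→69: 8 bp
  69→79: 10 bp
  79→96: 17 bp
  96→107: 11 bp
  107→115: 8 bp
  115→122: 7 bp
  122→130: 8 bp
  130→3 (wrap): 142-130+3 = 15 bp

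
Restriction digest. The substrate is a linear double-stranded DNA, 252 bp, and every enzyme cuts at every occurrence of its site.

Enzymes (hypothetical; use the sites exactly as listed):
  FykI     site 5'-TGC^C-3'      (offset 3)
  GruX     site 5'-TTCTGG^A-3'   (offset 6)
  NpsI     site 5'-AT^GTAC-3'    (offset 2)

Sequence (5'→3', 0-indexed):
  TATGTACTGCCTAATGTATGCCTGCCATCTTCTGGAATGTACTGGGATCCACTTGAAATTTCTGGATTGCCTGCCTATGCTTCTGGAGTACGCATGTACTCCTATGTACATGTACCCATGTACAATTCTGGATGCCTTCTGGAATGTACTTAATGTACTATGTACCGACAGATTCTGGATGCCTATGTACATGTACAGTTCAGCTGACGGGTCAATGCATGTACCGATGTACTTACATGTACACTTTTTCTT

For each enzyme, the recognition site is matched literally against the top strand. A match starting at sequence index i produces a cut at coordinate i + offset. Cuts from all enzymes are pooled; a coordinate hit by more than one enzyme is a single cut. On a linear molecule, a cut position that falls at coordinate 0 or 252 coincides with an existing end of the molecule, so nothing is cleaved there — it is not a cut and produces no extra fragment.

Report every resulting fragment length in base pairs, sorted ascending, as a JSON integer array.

Site scan:
  FykI (TGCC, off=3): starts [7, 18, 22, 67, 71, 132, 179] → cuts [10, 21, 25, 70, 74, 135, 182]
  GruX (TTCTGGA, off=6): starts [29, 59, 80, 125, 136, 172] → cuts [35, 65, 86, 131, 142, 178]
  NpsI (ATGTAC, off=2): starts [1, 36, 93, 103, 109, 117, 143, 152, 159, 184, 190, 218, 226, 236] → cuts [3, 38, 95, 105, 111, 119, 145, 154, 161, 186, 192, 220, 228, 238]

Pooled cuts: [3, 10, 21, 25, 35, 38, 65, 70, 74, 86, 95, 105, 111, 119, 131, 135, 142, 145, 154, 161, 178, 182, 186, 192, 220, 228, 238]

Fragments:
  [0,3): 3 bp
  [3,10): 7 bp
  [10,21): 11 bp
  [21,25): 4 bp
  [25,35): 10 bp
  [35,38): 3 bp
  [38,65): 27 bp
  [65,70): 5 bp
  [70,74): 4 bp
  [74,86): 12 bp
  [86,95): 9 bp
  [95,105): 10 bp
  [105,111): 6 bp
  [111,119): 8 bp
  [119,131): 12 bp
  [131,135): 4 bp
  [135,142): 7 bp
  [142,145): 3 bp
  [145,154): 9 bp
  [154,161): 7 bp
  [161,178): 17 bp
  [178,182): 4 bp
  [182,186): 4 bp
  [186,192): 6 bp
  [192,220): 28 bp
  [220,228): 8 bp
  [228,238): 10 bp
  [238,252): 14 bp

[3,3,3,4,4,4,4,4,5,6,6,7,7,7,8,8,9,9,10,10,10,11,12,12,14,17,27,28]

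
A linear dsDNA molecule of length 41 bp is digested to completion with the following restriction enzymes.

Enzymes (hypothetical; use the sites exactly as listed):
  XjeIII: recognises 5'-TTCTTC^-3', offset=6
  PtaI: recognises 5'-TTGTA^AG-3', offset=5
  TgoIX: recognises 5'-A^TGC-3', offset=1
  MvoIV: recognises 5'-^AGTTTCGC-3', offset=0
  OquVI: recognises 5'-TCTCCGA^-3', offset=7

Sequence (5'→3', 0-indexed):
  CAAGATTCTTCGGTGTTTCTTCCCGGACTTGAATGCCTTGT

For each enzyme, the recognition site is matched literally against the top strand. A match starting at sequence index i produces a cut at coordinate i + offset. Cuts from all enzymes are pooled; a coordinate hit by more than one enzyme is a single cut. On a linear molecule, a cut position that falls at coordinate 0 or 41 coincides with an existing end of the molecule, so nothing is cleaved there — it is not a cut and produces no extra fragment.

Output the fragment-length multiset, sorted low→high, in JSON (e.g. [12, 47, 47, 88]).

[8,11,11,11]

Scan for sites:
  XjeIII TTCTTC/6: at [5, 16] ⇒ [11, 22]
  PtaI (TTGTAAG, off=5): no sites
  TgoIX ATGC/1: at [32] ⇒ [33]
  MvoIV (AGTTTCGC, off=0): no sites
  OquVI (TCTCCGA, off=7): no sites

Pooled cuts: [11, 22, 33]

Fragments:
  [0,11): 11 bp
  [11,22): 11 bp
  [22,33): 11 bp
  [33,41): 8 bp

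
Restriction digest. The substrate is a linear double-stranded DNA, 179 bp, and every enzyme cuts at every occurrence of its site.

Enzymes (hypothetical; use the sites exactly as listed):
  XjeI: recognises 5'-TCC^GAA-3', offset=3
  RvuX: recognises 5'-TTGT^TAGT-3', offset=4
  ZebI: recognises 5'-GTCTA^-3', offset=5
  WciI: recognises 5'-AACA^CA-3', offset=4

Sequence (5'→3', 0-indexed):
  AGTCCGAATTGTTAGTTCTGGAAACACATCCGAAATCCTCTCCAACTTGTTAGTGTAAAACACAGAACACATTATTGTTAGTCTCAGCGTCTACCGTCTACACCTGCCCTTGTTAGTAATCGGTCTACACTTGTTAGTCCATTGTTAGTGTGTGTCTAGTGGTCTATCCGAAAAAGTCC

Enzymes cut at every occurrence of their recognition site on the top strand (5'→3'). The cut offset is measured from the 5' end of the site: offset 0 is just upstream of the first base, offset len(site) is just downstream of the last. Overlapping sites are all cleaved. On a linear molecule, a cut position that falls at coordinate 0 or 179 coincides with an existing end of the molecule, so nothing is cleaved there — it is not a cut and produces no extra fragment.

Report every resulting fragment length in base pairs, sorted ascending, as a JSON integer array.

Per-enzyme occurrences:
  XjeI (TCCGAA, off=3): starts [2, 28, 166] → cuts [5, 31, 169]
  RvuX (TTGTTAGT, off=4): starts [8, 46, 74, 109, 130, 141] → cuts [12, 50, 78, 113, 134, 145]
  ZebI (GTCTA, off=5): starts [88, 95, 122, 153, 161] → cuts [93, 100, 127, 158, 166]
  WciI (AACACA, off=4): starts [22, 58, 65] → cuts [26, 62, 69]

Pooled cuts: [5, 12, 26, 31, 50, 62, 69, 78, 93, 100, 113, 127, 134, 145, 158, 166, 169]

Fragments:
  [0,5): 5 bp
  [5,12): 7 bp
  [12,26): 14 bp
  [26,31): 5 bp
  [31,50): 19 bp
  [50,62): 12 bp
  [62,69): 7 bp
  [69,78): 9 bp
  [78,93): 15 bp
  [93,100): 7 bp
  [100,113): 13 bp
  [113,127): 14 bp
  [127,134): 7 bp
  [134,145): 11 bp
  [145,158): 13 bp
  [158,166): 8 bp
  [166,169): 3 bp
  [169,179): 10 bp

[3,5,5,7,7,7,7,8,9,10,11,12,13,13,14,14,15,19]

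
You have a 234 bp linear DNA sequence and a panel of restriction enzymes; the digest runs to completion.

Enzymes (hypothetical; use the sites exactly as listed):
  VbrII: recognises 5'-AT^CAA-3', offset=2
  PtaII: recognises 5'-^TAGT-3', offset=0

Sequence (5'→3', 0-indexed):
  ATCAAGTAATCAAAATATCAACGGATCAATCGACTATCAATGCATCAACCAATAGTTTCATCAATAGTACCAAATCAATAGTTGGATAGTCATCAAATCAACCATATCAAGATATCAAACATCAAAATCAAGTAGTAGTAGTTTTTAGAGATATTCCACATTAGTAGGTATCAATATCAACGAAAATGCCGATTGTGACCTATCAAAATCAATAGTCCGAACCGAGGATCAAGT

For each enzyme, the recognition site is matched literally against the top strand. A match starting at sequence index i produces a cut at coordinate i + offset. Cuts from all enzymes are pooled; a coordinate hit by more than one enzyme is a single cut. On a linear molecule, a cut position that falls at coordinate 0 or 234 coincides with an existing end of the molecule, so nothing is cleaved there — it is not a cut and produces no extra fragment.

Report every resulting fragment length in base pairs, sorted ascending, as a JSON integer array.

Per-enzyme occurrences:
  VbrII (ATCAA, off=2): starts [0, 8, 16, 24, 35, 43, 59, 73, 91, 96, 105, 113, 120, 126, 169, 175, 201, 207, 227] → cuts [2, 10, 18, 26, 37, 45, 61, 75, 93, 98, 107, 115, 122, 128, 171, 177, 203, 209, 229]
  PtaII (TAGT, off=0): starts [52, 64, 78, 86, 132, 135, 138, 161, 212] → cuts [52, 64, 78, 86, 132, 135, 138, 161, 212]

Pooled cuts: [2, 10, 18, 26, 37, 45, 52, 61, 64, 75, 78, 86, 93, 98, 107, 115, 122, 128, 132, 135, 138, 161, 171, 177, 203, 209, 212, 229]

Fragment lengths:
  [0,2): 2 bp
  [2,10): 8 bp
  [10,18): 8 bp
  [18,26): 8 bp
  [26,37): 11 bp
  [37,45): 8 bp
  [45,52): 7 bp
  [52,61): 9 bp
  [61,64): 3 bp
  [64,75): 11 bp
  [75,78): 3 bp
  [78,86): 8 bp
  [86,93): 7 bp
  [93,98): 5 bp
  [98,107): 9 bp
  [107,115): 8 bp
  [115,122): 7 bp
  [122,128): 6 bp
  [128,132): 4 bp
  [132,135): 3 bp
  [135,138): 3 bp
  [138,161): 23 bp
  [161,171): 10 bp
  [171,177): 6 bp
  [177,203): 26 bp
  [203,209): 6 bp
  [209,212): 3 bp
  [212,229): 17 bp
  [229,234): 5 bp

[2,3,3,3,3,3,4,5,5,6,6,6,7,7,7,8,8,8,8,8,8,9,9,10,11,11,17,23,26]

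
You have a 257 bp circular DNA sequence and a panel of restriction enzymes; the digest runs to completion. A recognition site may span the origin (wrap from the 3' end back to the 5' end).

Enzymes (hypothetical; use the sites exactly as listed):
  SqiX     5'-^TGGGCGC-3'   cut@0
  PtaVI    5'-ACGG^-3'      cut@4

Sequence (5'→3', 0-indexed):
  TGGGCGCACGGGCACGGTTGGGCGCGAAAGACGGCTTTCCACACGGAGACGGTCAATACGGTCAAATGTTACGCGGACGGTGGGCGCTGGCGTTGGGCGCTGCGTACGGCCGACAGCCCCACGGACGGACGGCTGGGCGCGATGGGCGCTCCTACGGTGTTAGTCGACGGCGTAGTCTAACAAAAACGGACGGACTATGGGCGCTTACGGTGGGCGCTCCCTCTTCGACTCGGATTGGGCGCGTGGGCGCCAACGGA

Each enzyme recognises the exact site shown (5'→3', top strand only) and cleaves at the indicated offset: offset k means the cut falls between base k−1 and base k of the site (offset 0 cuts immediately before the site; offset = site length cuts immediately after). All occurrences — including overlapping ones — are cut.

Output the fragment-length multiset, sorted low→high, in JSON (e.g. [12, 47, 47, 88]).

Per-enzyme occurrences:
  SqiX (TGGGCGC, off=0): starts [0, 18, 80, 93, 133, 142, 197, 210, 235, 243] → cuts [0, 18, 80, 93, 133, 142, 197, 210, 235, 243]
  PtaVI (ACGG, off=4): starts [7, 13, 30, 42, 48, 57, 76, 105, 120, 124, 128, 153, 166, 185, 189, 206, 252] → cuts [11, 17, 34, 46, 52, 61, 80, 109, 124, 128, 132, 157, 170, 189, 193, 210, 256]

Pooled cuts: [0, 11, 17, 18, 34, 46, 52, 61, 80, 93, 109, 124, 128, 132, 133, 142, 157, 170, 189, 193, 197, 210, 235, 243, 256]

Fragments:
  0→11: 11 bp
  11→17: 6 bp
  17→18: 1 bp
  18→34: 16 bp
  34→46: 12 bp
  46→52: 6 bp
  52→61: 9 bp
  61→80: 19 bp
  80→93: 13 bp
  93→109: 16 bp
  109→124: 15 bp
  124→128: 4 bp
  128→132: 4 bp
  132→133: 1 bp
  133→142: 9 bp
  142→157: 15 bp
  157→170: 13 bp
  170→189: 19 bp
  189→193: 4 bp
  193→197: 4 bp
  197→210: 13 bp
  210→235: 25 bp
  235→243: 8 bp
  243→256: 13 bp
  256→0 (wrap): 257-256+0 = 1 bp

[1,1,1,4,4,4,4,6,6,8,9,9,11,12,13,13,13,13,15,15,16,16,19,19,25]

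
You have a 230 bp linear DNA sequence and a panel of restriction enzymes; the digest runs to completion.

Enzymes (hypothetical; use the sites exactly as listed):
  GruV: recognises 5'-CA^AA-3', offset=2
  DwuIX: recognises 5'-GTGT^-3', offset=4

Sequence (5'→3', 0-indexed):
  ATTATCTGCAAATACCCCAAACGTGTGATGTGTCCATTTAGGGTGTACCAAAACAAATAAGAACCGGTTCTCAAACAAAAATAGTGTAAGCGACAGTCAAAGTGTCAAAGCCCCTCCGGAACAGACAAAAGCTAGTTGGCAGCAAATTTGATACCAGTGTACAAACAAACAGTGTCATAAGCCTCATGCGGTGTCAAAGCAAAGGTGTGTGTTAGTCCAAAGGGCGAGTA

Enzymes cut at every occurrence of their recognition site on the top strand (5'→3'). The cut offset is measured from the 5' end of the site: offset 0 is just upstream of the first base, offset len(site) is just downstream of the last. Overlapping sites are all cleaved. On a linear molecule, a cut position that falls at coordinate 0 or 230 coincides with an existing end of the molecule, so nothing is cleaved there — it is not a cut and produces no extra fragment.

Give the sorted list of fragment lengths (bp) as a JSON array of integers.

[2,2,2,2,3,4,4,4,5,5,6,7,7,7,7,8,9,10,10,11,12,13,16,17,18,19,20]

Scan for sites:
  GruV CAAA/2: at [8, 17, 48, 53, 71, 75, 97, 105, 125, 142, 161, 165, 194, 199, 217] ⇒ [10, 19, 50, 55, 73, 77, 99, 107, 127, 144, 163, 167, 196, 201, 219]
  DwuIX GTGT/4: at [22, 29, 42, 83, 101, 156, 171, 190, 204, 206, 208] ⇒ [26, 33, 46, 87, 105, 160, 175, 194, 208, 210, 212]

All cut coordinates (distinct, sorted): [10, 19, 26, 33, 46, 50, 55, 73, 77, 87, 99, 105, 107, 127, 144, 160, 163, 167, 175, 194, 196, 201, 208, 210, 212, 219]

Fragments:
  [0,10): 10 bp
  [10,19): 9 bp
  [19,26): 7 bp
  [26,33): 7 bp
  [33,46): 13 bp
  [46,50): 4 bp
  [50,55): 5 bp
  [55,73): 18 bp
  [73,77): 4 bp
  [77,87): 10 bp
  [87,99): 12 bp
  [99,105): 6 bp
  [105,107): 2 bp
  [107,127): 20 bp
  [127,144): 17 bp
  [144,160): 16 bp
  [160,163): 3 bp
  [163,167): 4 bp
  [167,175): 8 bp
  [175,194): 19 bp
  [194,196): 2 bp
  [196,201): 5 bp
  [201,208): 7 bp
  [208,210): 2 bp
  [210,212): 2 bp
  [212,219): 7 bp
  [219,230): 11 bp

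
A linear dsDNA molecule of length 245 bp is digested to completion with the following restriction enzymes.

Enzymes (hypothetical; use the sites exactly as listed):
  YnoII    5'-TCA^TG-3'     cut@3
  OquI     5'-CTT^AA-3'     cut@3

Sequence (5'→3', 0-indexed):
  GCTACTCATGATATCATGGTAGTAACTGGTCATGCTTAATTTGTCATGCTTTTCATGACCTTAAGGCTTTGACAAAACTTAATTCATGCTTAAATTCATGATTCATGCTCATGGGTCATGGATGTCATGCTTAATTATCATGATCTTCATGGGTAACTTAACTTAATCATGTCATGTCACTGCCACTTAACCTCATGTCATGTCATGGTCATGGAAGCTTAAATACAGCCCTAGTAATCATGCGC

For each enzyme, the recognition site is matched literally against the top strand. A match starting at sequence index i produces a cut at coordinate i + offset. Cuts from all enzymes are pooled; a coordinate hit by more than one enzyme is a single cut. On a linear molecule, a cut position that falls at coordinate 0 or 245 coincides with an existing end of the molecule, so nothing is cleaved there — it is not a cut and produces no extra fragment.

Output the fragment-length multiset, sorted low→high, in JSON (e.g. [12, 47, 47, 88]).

Per-enzyme occurrences:
  YnoII (TCATG, off=3): starts [5, 13, 29, 43, 52, 83, 95, 102, 108, 115, 124, 137, 146, 166, 171, 192, 197, 202, 208, 237] → cuts [8, 16, 32, 46, 55, 86, 98, 105, 111, 118, 127, 140, 149, 169, 174, 195, 200, 205, 211, 240]
  OquI (CTTAA, off=3): starts [34, 59, 77, 88, 129, 156, 161, 185, 217] → cuts [37, 62, 80, 91, 132, 159, 164, 188, 220]

Pooled cuts: [8, 16, 32, 37, 46, 55, 62, 80, 86, 91, 98, 105, 111, 118, 127, 132, 140, 149, 159, 164, 169, 174, 188, 195, 200, 205, 211, 220, 240]

Fragment lengths:
  [0,8): 8 bp
  [8,16): 8 bp
  [16,32): 16 bp
  [32,37): 5 bp
  [37,46): 9 bp
  [46,55): 9 bp
  [55,62): 7 bp
  [62,80): 18 bp
  [80,86): 6 bp
  [86,91): 5 bp
  [91,98): 7 bp
  [98,105): 7 bp
  [105,111): 6 bp
  [111,118): 7 bp
  [118,127): 9 bp
  [127,132): 5 bp
  [132,140): 8 bp
  [140,149): 9 bp
  [149,159): 10 bp
  [159,164): 5 bp
  [164,169): 5 bp
  [169,174): 5 bp
  [174,188): 14 bp
  [188,195): 7 bp
  [195,200): 5 bp
  [200,205): 5 bp
  [205,211): 6 bp
  [211,220): 9 bp
  [220,240): 20 bp
  [240,245): 5 bp

[5,5,5,5,5,5,5,5,5,6,6,6,7,7,7,7,7,8,8,8,9,9,9,9,9,10,14,16,18,20]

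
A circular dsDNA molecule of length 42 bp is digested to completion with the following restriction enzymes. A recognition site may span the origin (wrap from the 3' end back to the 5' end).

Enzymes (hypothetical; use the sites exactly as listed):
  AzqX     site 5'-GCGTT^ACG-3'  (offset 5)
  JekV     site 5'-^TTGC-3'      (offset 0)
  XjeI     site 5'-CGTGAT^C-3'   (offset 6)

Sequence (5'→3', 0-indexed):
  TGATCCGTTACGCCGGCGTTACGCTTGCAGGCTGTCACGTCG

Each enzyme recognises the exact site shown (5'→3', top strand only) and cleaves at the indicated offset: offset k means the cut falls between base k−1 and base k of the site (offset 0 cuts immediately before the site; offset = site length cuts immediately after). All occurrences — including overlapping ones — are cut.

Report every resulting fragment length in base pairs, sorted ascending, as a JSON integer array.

Site scan:
  AzqX (GCGTTACG, off=5): starts [15] → cuts [20]
  JekV (TTGC, off=0): starts [24] → cuts [24]
  XjeI (CGTGATC, off=6): starts [40] → cuts [4]

All cut coordinates (distinct, sorted): [4, 20, 24]

Fragment lengths:
  4→20: 16 bp
  20→24: 4 bp
  24→4 (wrap): 42-24+4 = 22 bp

[4,16,22]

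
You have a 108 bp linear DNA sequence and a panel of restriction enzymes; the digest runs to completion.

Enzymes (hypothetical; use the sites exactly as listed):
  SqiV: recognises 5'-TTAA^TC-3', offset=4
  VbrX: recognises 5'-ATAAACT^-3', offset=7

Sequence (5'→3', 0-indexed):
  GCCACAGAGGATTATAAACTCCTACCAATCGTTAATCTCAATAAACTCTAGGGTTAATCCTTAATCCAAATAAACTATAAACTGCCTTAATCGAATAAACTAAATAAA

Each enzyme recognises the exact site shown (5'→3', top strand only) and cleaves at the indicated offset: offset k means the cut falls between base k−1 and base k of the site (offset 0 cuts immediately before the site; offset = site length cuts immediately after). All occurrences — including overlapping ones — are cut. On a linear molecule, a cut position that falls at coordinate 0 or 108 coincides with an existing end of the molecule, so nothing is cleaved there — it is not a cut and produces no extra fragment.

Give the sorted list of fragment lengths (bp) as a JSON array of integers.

Scan for sites:
  SqiV TTAATC/4: at [31, 53, 60, 86] ⇒ [35, 57, 64, 90]
  VbrX ATAAACT/7: at [13, 40, 69, 76, 94] ⇒ [20, 47, 76, 83, 101]

Pooled cuts: [20, 35, 47, 57, 64, 76, 83, 90, 101]

Fragment lengths:
  [0,20): 20 bp
  [20,35): 15 bp
  [35,47): 12 bp
  [47,57): 10 bp
  [57,64): 7 bp
  [64,76): 12 bp
  [76,83): 7 bp
  [83,90): 7 bp
  [90,101): 11 bp
  [101,108): 7 bp

[7,7,7,7,10,11,12,12,15,20]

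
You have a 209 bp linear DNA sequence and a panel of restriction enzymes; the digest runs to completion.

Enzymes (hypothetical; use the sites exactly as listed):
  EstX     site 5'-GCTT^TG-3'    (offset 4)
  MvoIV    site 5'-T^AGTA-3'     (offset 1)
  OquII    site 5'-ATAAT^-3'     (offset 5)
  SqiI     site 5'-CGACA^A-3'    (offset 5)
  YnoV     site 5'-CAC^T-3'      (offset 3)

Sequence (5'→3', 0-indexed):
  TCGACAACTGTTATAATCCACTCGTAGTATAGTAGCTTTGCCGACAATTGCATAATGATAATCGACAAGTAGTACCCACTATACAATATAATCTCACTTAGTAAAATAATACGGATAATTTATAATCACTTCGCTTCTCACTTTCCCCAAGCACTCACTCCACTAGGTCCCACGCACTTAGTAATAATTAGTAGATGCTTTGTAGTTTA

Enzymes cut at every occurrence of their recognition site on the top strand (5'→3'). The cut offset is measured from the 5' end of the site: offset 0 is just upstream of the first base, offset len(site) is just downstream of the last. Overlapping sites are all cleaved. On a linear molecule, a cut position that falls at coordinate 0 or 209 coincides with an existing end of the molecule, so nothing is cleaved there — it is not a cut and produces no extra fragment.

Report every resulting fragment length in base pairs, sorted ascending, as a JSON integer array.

Scan for sites:
  EstX (GCTTTG, off=4): starts [34, 196] → cuts [38, 200]
  MvoIV (TAGTA, off=1): starts [24, 29, 69, 98, 178, 188] → cuts [25, 30, 70, 99, 179, 189]
  OquII (ATAAT, off=5): starts [12, 51, 57, 87, 105, 114, 121, 183] → cuts [17, 56, 62, 92, 110, 119, 126, 188]
  SqiI (CGACAA, off=5): starts [1, 41, 62] → cuts [6, 46, 67]
  YnoV (CACT, off=3): starts [18, 76, 94, 126, 138, 151, 155, 160, 174] → cuts [21, 79, 97, 129, 141, 154, 158, 163, 177]

Pooled cuts: [6, 17, 21, 25, 30, 38, 46, 56, 62, 67, 70, 79, 92, 97, 99, 110, 119, 126, 129, 141, 154, 158, 163, 177, 179, 188, 189, 200]

Fragments:
  [0,6): 6 bp
  [6,17): 11 bp
  [17,21): 4 bp
  [21,25): 4 bp
  [25,30): 5 bp
  [30,38): 8 bp
  [38,46): 8 bp
  [46,56): 10 bp
  [56,62): 6 bp
  [62,67): 5 bp
  [67,70): 3 bp
  [70,79): 9 bp
  [79,92): 13 bp
  [92,97): 5 bp
  [97,99): 2 bp
  [99,110): 11 bp
  [110,119): 9 bp
  [119,126): 7 bp
  [126,129): 3 bp
  [129,141): 12 bp
  [141,154): 13 bp
  [154,158): 4 bp
  [158,163): 5 bp
  [163,177): 14 bp
  [177,179): 2 bp
  [179,188): 9 bp
  [188,189): 1 bp
  [189,200): 11 bp
  [200,209): 9 bp

[1,2,2,3,3,4,4,4,5,5,5,5,6,6,7,8,8,9,9,9,9,10,11,11,11,12,13,13,14]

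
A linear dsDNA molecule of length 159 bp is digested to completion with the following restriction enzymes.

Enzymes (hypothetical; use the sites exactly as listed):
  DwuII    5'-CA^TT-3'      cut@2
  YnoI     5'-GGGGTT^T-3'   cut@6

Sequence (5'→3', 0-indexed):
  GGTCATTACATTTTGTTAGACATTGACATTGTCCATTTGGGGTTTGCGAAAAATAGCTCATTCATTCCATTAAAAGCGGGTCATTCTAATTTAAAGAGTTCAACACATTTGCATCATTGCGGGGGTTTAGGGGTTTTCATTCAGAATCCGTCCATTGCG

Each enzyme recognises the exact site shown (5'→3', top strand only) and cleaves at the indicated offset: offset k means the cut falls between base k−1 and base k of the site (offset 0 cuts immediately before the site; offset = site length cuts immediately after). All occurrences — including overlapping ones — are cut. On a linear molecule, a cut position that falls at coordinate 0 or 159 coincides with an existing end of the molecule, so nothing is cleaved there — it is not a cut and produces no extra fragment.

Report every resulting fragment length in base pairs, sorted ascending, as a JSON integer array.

[4,4,5,5,5,5,6,7,8,9,9,11,12,14,15,16,24]

Scan for sites:
  DwuII (CATT, off=2): starts [3, 8, 20, 26, 33, 58, 62, 67, 81, 105, 114, 137, 152] → cuts [5, 10, 22, 28, 35, 60, 64, 69, 83, 107, 116, 139, 154]
  YnoI (GGGGTTT, off=6): starts [38, 121, 129] → cuts [44, 127, 135]

All cut coordinates (distinct, sorted): [5, 10, 22, 28, 35, 44, 60, 64, 69, 83, 107, 116, 127, 135, 139, 154]

Fragments:
  [0,5): 5 bp
  [5,10): 5 bp
  [10,22): 12 bp
  [22,28): 6 bp
  [28,35): 7 bp
  [35,44): 9 bp
  [44,60): 16 bp
  [60,64): 4 bp
  [64,69): 5 bp
  [69,83): 14 bp
  [83,107): 24 bp
  [107,116): 9 bp
  [116,127): 11 bp
  [127,135): 8 bp
  [135,139): 4 bp
  [139,154): 15 bp
  [154,159): 5 bp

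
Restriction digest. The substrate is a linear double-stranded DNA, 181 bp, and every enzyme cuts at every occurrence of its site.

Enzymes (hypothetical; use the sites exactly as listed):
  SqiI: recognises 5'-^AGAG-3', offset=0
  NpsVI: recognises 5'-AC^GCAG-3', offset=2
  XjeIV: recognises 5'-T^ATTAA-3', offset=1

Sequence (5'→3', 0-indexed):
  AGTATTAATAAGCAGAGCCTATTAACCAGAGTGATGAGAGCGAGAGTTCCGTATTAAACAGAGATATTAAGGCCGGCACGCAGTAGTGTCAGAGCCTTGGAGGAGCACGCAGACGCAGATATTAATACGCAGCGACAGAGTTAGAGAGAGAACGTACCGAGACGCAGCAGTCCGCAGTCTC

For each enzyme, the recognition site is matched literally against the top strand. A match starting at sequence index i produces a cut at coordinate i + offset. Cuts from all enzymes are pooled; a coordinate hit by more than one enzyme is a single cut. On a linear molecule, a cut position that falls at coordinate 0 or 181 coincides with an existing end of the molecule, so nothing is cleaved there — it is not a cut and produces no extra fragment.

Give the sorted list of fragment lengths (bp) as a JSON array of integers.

[2,2,3,6,6,6,6,6,7,7,7,8,8,9,10,10,11,14,17,18,18]

Scan for sites:
  SqiI (AGAG, off=0): starts [13, 27, 36, 42, 59, 90, 136, 142, 144, 146] → cuts [13, 27, 36, 42, 59, 90, 136, 142, 144, 146]
  NpsVI (ACGCAG, off=2): starts [77, 106, 112, 126, 161] → cuts [79, 108, 114, 128, 163]
  XjeIV (TATTAA, off=1): starts [2, 19, 51, 64, 119] → cuts [3, 20, 52, 65, 120]

All cut coordinates (distinct, sorted): [3, 13, 20, 27, 36, 42, 52, 59, 65, 79, 90, 108, 114, 120, 128, 136, 142, 144, 146, 163]

Fragments:
  [0,3): 3 bp
  [3,13): 10 bp
  [13,20): 7 bp
  [20,27): 7 bp
  [27,36): 9 bp
  [36,42): 6 bp
  [42,52): 10 bp
  [52,59): 7 bp
  [59,65): 6 bp
  [65,79): 14 bp
  [79,90): 11 bp
  [90,108): 18 bp
  [108,114): 6 bp
  [114,120): 6 bp
  [120,128): 8 bp
  [128,136): 8 bp
  [136,142): 6 bp
  [142,144): 2 bp
  [144,146): 2 bp
  [146,163): 17 bp
  [163,181): 18 bp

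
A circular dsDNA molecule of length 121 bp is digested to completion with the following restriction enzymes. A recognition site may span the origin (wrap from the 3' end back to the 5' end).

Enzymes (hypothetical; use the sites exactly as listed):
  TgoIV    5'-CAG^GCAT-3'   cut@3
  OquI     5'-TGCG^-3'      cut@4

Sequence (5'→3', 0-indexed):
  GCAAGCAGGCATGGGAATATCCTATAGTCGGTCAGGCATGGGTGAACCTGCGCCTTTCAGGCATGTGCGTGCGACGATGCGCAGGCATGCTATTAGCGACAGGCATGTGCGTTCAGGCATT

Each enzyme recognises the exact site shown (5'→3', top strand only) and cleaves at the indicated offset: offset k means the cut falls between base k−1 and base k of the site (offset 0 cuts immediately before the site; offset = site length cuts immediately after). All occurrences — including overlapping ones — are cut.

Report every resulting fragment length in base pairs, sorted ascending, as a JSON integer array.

Site scan:
  TgoIV (CAGGCAT, off=3): starts [5, 32, 57, 81, 99, 113] → cuts [8, 35, 60, 84, 102, 116]
  OquI (TGCG, off=4): starts [48, 65, 69, 77, 107] → cuts [52, 69, 73, 81, 111]

All cut coordinates (distinct, sorted): [8, 35, 52, 60, 69, 73, 81, 84, 102, 111, 116]

Fragments:
  8→35: 27 bp
  35→52: 17 bp
  52→60: 8 bp
  60→69: 9 bp
  69→73: 4 bp
  73→81: 8 bp
  81→84: 3 bp
  84→102: 18 bp
  102→111: 9 bp
  111→116: 5 bp
  116→8 (wrap): 121-116+8 = 13 bp

[3,4,5,8,8,9,9,13,17,18,27]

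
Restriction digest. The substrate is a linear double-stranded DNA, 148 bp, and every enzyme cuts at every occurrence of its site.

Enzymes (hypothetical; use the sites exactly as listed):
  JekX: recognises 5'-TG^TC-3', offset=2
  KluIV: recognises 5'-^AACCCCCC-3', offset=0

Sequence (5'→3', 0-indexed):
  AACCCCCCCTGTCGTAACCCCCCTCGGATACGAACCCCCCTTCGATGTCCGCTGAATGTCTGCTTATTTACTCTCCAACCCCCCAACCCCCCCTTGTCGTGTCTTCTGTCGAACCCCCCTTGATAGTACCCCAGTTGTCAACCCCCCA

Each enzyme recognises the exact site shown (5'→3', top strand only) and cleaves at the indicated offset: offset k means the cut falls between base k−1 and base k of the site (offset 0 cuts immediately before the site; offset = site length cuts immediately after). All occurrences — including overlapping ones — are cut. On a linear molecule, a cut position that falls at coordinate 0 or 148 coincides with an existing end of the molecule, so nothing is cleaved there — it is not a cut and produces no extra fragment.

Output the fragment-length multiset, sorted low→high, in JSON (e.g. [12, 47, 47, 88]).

[2,3,4,5,7,8,9,11,11,12,15,17,18,26]

Scan for sites:
  JekX (TGTC, off=2): starts [9, 45, 56, 94, 99, 106, 135] → cuts [11, 47, 58, 96, 101, 108, 137]
  KluIV (AACCCCCC, off=0): starts [0, 15, 32, 76, 84, 111, 139] → cuts [15, 32, 76, 84, 111, 139] (position 0 is a terminus of the linear molecule — no cut)

Pooled cuts: [11, 15, 32, 47, 58, 76, 84, 96, 101, 108, 111, 137, 139]

Fragments:
  [0,11): 11 bp
  [11,15): 4 bp
  [15,32): 17 bp
  [32,47): 15 bp
  [47,58): 11 bp
  [58,76): 18 bp
  [76,84): 8 bp
  [84,96): 12 bp
  [96,101): 5 bp
  [101,108): 7 bp
  [108,111): 3 bp
  [111,137): 26 bp
  [137,139): 2 bp
  [139,148): 9 bp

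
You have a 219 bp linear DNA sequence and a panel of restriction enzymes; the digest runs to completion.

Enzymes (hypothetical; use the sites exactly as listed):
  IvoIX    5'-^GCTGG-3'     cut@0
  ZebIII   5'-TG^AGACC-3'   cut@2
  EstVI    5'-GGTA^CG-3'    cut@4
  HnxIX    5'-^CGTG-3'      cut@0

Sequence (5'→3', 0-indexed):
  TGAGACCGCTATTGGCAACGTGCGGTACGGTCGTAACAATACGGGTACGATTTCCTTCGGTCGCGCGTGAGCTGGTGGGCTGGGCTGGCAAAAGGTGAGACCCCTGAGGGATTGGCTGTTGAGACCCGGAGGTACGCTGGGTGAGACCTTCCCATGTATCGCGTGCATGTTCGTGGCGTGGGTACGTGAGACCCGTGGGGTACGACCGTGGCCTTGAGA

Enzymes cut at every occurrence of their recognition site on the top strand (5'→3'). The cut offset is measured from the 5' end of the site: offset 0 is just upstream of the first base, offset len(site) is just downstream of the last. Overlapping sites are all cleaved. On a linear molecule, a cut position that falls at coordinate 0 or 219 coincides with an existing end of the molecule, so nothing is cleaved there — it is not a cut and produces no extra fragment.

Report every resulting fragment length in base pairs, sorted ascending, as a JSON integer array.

Per-enzyme occurrences:
  IvoIX GCTGG/0: at [70, 78, 83, 135] ⇒ [70, 78, 83, 135]
  ZebIII TGAGACC/2: at [0, 95, 119, 141, 186] ⇒ [2, 97, 121, 143, 188]
  EstVI GGTACG/4: at [23, 43, 130, 180, 198] ⇒ [27, 47, 134, 184, 202]
  HnxIX CGTG/0: at [18, 65, 161, 171, 176, 184, 193, 206] ⇒ [18, 65, 161, 171, 176, 184, 193, 206]

Pooled cuts: [2, 18, 27, 47, 65, 70, 78, 83, 97, 121, 134, 135, 143, 161, 171, 176, 184, 188, 193, 202, 206]

Fragments:
  [0,2): 2 bp
  [2,18): 16 bp
  [18,27): 9 bp
  [27,47): 20 bp
  [47,65): 18 bp
  [65,70): 5 bp
  [70,78): 8 bp
  [78,83): 5 bp
  [83,97): 14 bp
  [97,121): 24 bp
  [121,134): 13 bp
  [134,135): 1 bp
  [135,143): 8 bp
  [143,161): 18 bp
  [161,171): 10 bp
  [171,176): 5 bp
  [176,184): 8 bp
  [184,188): 4 bp
  [188,193): 5 bp
  [193,202): 9 bp
  [202,206): 4 bp
  [206,219): 13 bp

[1,2,4,4,5,5,5,5,8,8,8,9,9,10,13,13,14,16,18,18,20,24]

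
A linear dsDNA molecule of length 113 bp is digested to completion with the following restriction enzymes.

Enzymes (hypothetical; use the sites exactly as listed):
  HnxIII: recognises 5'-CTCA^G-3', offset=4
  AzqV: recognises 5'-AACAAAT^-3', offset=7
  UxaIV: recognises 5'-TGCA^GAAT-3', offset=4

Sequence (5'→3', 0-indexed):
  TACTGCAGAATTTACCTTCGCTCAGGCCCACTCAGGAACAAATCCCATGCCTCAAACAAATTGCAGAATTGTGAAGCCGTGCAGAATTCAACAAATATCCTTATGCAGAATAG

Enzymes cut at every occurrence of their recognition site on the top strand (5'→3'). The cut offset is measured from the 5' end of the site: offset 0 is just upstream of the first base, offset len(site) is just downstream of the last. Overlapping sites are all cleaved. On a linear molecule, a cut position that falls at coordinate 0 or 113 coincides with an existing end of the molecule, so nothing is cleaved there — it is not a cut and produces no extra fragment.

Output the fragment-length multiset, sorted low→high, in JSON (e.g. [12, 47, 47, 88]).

Per-enzyme occurrences:
  HnxIII CTCAG/4: at [20, 30] ⇒ [24, 34]
  AzqV AACAAAT/7: at [36, 54, 89] ⇒ [43, 61, 96]
  UxaIV TGCAGAAT/4: at [3, 61, 79, 103] ⇒ [7, 65, 83, 107]

All cut coordinates (distinct, sorted): [7, 24, 34, 43, 61, 65, 83, 96, 107]

Fragments:
  [0,7): 7 bp
  [7,24): 17 bp
  [24,34): 10 bp
  [34,43): 9 bp
  [43,61): 18 bp
  [61,65): 4 bp
  [65,83): 18 bp
  [83,96): 13 bp
  [96,107): 11 bp
  [107,113): 6 bp

[4,6,7,9,10,11,13,17,18,18]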